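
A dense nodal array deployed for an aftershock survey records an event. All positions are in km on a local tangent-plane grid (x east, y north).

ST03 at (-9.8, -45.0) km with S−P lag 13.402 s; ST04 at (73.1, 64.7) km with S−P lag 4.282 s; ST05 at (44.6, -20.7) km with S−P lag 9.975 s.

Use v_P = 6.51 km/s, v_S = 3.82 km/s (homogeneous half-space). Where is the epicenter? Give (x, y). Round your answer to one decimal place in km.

Distance from S−P lag: d = Δt · v_P v_S / (v_P − v_S) = Δt · (6.51·3.82)/(6.51−3.82) ≈ 9.2447·Δt.
So d_ST03 = 123.90, d_ST04 = 39.59, d_ST05 = 92.22 km.
Circle about each station: (x + 9.8)² + (y + 45.0)² = 123.90²; (x − 73.1)² + (y − 64.7)² = 39.59²; (x − 44.6)² + (y + 20.7)² = 92.22².
Subtracting the ST03 equation from the ST04 and ST05 equations removes the quadratic terms:
165.8 x + 219.4 y = 21192.50
108.8 x + 48.6 y = 7143.29
Solving the 2×2 system: x ≈ 34.0, y ≈ 70.9 km.

34.0 km east, 70.9 km north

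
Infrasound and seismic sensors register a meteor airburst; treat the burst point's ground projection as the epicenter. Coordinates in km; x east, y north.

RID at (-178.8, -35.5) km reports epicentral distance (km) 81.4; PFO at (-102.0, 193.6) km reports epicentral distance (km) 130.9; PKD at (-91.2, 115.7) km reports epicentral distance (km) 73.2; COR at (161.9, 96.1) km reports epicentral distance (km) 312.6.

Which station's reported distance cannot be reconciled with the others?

RID

Solve using three stations at a time. Using PFO, PKD, COR (subtract circle equations pairwise → linear system) gives (x, y) ≈ (-149.8, 71.7).
Distances from that point to each station vs reported:
  RID: calculated 111.1 vs reported 81.4 → residual 29.7 km
  PFO: calculated 130.9 vs reported 130.9 → residual 0.0 km
  PKD: calculated 73.3 vs reported 73.2 → residual 0.1 km
  COR: calculated 312.6 vs reported 312.6 → residual 0.0 km
PFO, PKD, COR are mutually consistent (residuals ≈ 0); RID is off by 29.7 km.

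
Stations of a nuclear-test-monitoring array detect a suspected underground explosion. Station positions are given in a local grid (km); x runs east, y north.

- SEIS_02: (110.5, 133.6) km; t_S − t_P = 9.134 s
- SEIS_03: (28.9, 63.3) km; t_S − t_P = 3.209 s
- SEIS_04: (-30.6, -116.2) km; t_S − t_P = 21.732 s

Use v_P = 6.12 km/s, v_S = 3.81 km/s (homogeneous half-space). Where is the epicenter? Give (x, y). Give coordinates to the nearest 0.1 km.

26.5 km east, 95.6 km north

Distance from S−P lag: d = Δt · v_P v_S / (v_P − v_S) = Δt · (6.12·3.81)/(6.12−3.81) ≈ 10.0940·Δt.
So d_SEIS_02 = 92.20, d_SEIS_03 = 32.39, d_SEIS_04 = 219.36 km.
Circle about each station: (x − 110.5)² + (y − 133.6)² = 92.20²; (x − 28.9)² + (y − 63.3)² = 32.39²; (x + 30.6)² + (y + 116.2)² = 219.36².
Subtracting the SEIS_02 equation from the SEIS_03 and SEIS_04 equations removes the quadratic terms:
-163.2 x − 140.6 y = -17765.38
-282.2 x − 499.6 y = -55238.38
Solving the 2×2 system: x ≈ 26.5, y ≈ 95.6 km.
Check against SEIS_02 (with the unrounded x, y): √((x − 110.5)²+(y − 133.6)²) = 92.20 ≈ 92.20 km. ✓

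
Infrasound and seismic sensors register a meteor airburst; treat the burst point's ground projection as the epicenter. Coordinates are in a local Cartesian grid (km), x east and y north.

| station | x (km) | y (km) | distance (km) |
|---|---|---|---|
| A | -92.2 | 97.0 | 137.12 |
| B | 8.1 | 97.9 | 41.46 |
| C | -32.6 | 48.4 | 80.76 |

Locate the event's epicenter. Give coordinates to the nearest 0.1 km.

(43.3, 76.0)

Circle about each station: (x + 92.2)² + (y − 97.0)² = 137.12²; (x − 8.1)² + (y − 97.9)² = 41.46²; (x + 32.6)² + (y − 48.4)² = 80.76².
Subtracting pairs of circle equations eliminates x²+y² and gives linear equations (the radical axes):
200.6 x + 1.8 y = 8823.14
119.2 x − 97.2 y = -2224.80
Solving the 2×2 system: x ≈ 43.3, y ≈ 76.0 km.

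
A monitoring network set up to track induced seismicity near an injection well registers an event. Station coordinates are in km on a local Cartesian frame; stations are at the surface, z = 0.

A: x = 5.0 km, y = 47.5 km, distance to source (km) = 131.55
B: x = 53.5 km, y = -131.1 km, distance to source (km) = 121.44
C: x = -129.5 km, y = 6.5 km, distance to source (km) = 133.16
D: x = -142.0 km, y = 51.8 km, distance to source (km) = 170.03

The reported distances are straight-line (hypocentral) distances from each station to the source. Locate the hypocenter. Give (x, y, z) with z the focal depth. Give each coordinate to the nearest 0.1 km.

x ≈ -32.4 km, y ≈ -65.7 km, depth ≈ 55.6 km

Each station gives a sphere (x−x_i)² + (y−y_i)² + z² = d_i² (stations at z=0).
Subtracting the A sphere from B and C: z² cancels, leaving linear equations in x and y:
97.0 x − 357.2 y = 20325.94
-269.0 x − 82.0 y = 14105.07
Solving: x ≈ -32.407, y ≈ -65.704 km (keep extra digits for the depth step; rounded: -32.4, -65.7).
Then from the A sphere: z² = 131.55² − (x − 5.0)² − (y − 47.5)² with x = -32.407, y = -65.704, so z ≈ 55.597 ≈ 55.6 km.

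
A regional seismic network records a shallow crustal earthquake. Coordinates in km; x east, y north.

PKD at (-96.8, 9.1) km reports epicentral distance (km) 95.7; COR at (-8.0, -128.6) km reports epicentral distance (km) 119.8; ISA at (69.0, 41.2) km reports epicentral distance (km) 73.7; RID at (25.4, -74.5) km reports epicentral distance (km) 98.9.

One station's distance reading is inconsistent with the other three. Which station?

Solve using three stations at a time. Using PKD, ISA, RID (subtract circle equations pairwise → linear system) gives (x, y) ≈ (-1.8, 20.6).
Distances from that point to each station vs reported:
  PKD: calculated 95.7 vs reported 95.7 → residual 0.0 km
  COR: calculated 149.3 vs reported 119.8 → residual 29.5 km
  ISA: calculated 73.7 vs reported 73.7 → residual 0.0 km
  RID: calculated 98.9 vs reported 98.9 → residual 0.0 km
PKD, ISA, RID are mutually consistent (residuals ≈ 0); COR is off by 29.5 km.

COR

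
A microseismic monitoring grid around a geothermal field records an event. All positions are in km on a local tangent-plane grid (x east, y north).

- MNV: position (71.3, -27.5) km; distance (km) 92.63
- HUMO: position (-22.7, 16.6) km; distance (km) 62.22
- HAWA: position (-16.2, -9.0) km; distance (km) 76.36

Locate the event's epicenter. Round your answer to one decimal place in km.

x ≈ 27.1 km, y ≈ 53.9 km

Circle about each station: (x − 71.3)² + (y + 27.5)² = 92.63²; (x + 22.7)² + (y − 16.6)² = 62.22²; (x + 16.2)² + (y + 9.0)² = 76.36².
Subtracting the MNV equation from the HUMO and HAWA equations removes the quadratic terms:
-188.0 x + 88.2 y = -340.10
-175.0 x + 37.0 y = -2747.03
Solving the 2×2 system: x ≈ 27.1, y ≈ 53.9 km.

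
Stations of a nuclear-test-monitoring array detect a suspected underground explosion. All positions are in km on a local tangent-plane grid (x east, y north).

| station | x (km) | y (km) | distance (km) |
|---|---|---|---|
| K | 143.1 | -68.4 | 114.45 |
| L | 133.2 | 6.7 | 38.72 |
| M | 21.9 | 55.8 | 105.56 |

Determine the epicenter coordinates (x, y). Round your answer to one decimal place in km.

126.9 km east, 44.9 km north

Circle about each station: (x − 143.1)² + (y + 68.4)² = 114.45²; (x − 133.2)² + (y − 6.7)² = 38.72²; (x − 21.9)² + (y − 55.8)² = 105.56².
Subtracting the K equation from the L and M equations removes the quadratic terms:
-19.8 x + 150.2 y = 4230.52
-242.4 x + 248.4 y = -19607.03
Solving the 2×2 system: x ≈ 126.9, y ≈ 44.9 km.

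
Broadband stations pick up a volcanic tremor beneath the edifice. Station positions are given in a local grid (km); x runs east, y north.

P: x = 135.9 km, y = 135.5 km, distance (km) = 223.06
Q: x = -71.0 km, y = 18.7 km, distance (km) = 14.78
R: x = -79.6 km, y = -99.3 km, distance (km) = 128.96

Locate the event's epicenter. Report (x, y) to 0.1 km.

(-59.6, 28.1)

Circle about each station: (x − 135.9)² + (y − 135.5)² = 223.06²; (x + 71.0)² + (y − 18.7)² = 14.78²; (x + 79.6)² + (y + 99.3)² = 128.96².
Subtracting the P equation from the Q and R equations removes the quadratic terms:
-413.8 x − 233.6 y = 18098.95
-431.0 x − 469.6 y = 12492.67
Solving the 2×2 system: x ≈ -59.6, y ≈ 28.1 km.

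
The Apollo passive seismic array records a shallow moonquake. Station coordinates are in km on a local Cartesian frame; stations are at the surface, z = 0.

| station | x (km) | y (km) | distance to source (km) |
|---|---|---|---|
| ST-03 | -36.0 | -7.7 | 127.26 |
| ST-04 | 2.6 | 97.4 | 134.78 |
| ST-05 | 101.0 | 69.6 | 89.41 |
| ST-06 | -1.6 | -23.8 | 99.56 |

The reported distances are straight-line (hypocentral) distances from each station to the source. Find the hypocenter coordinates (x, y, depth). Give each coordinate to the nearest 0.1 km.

Each station gives a sphere (x−x_i)² + (y−y_i)² + z² = d_i² (stations at z=0).
Subtracting the ST-03 sphere from ST-04 and ST-05: z² cancels, leaving linear equations in x and y:
77.2 x + 210.2 y = 6167.69
274.0 x + 154.6 y = 21890.83
Solving: x ≈ 79.894, y ≈ -0.001 km (keep extra digits for the depth step; rounded: 79.9, -0.0).
Then from the ST-03 sphere: z² = 127.26² − (x + 36.0)² − (y + 7.7)² with x = 79.894, y = -0.001, so z ≈ 52.004 ≈ 52.0 km.

x ≈ 79.9 km, y ≈ -0.0 km, depth ≈ 52.0 km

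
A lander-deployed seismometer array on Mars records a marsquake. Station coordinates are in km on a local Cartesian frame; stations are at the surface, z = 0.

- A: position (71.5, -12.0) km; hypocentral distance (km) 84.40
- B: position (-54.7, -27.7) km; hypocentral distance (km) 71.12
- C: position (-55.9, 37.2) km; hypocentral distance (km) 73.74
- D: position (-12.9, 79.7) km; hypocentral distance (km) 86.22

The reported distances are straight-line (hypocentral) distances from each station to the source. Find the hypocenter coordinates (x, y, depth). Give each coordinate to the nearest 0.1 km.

(-2.6, 2.8, 37.6)

Each station gives a sphere (x−x_i)² + (y−y_i)² + z² = d_i² (stations at z=0).
Subtracting the A sphere from B and C: z² cancels, leaving linear equations in x and y:
-252.4 x − 31.4 y = 568.44
-254.8 x + 98.4 y = 938.17
Solving: x ≈ -2.601, y ≈ 2.800 km (keep extra digits for the depth step; rounded: -2.6, 2.8).
Then from the A sphere: z² = 84.40² − (x − 71.5)² − (y + 12.0)² with x = -2.601, y = 2.800, so z ≈ 37.595 ≈ 37.6 km.
Check against D (with the unrounded solution): distance 86.22 ≈ 86.22 km. ✓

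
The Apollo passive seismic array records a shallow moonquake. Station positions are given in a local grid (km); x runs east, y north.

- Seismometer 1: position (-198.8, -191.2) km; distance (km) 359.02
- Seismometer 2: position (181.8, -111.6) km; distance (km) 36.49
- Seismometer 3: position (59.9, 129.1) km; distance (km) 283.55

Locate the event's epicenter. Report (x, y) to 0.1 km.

(156.2, -137.6)

Circle about each station: (x + 198.8)² + (y + 191.2)² = 359.02²; (x − 181.8)² + (y + 111.6)² = 36.49²; (x − 59.9)² + (y − 129.1)² = 283.55².
Subtracting the Seismometer 1 equation from the Seismometer 2 and Seismometer 3 equations removes the quadratic terms:
761.2 x + 159.2 y = 96990.76
517.4 x + 640.6 y = -7329.30
Solving the 2×2 system: x ≈ 156.2, y ≈ -137.6 km.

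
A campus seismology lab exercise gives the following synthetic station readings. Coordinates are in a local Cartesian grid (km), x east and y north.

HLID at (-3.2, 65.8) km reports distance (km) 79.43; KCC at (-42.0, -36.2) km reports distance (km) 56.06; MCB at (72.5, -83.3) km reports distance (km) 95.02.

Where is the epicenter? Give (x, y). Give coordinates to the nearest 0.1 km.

8.9 km east, -12.7 km north

Circle about each station: (x + 3.2)² + (y − 65.8)² = 79.43²; (x + 42.0)² + (y + 36.2)² = 56.06²; (x − 72.5)² + (y + 83.3)² = 95.02².
Subtracting the HLID equation from the KCC and MCB equations removes the quadratic terms:
-77.6 x − 204.0 y = 1900.96
151.4 x − 298.2 y = 5135.58
Solving the 2×2 system: x ≈ 8.9, y ≈ -12.7 km.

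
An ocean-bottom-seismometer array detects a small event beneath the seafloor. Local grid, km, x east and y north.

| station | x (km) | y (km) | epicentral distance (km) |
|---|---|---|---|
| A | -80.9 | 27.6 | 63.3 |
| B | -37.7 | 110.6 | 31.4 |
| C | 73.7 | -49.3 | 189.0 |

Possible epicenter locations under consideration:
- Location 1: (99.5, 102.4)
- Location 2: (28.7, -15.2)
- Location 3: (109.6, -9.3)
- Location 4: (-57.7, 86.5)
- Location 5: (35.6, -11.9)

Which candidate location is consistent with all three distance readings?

Location 4

For each candidate, compare |candidate − station| to the reported distance:
Location 1: residuals A 132.0, B 106.0, C 35.1 → max 132.0 km
Location 2: residuals A 54.4, B 110.8, C 132.5 → max 132.5 km
Location 3: residuals A 130.7, B 158.5, C 135.3 → max 158.5 km
Location 4: residuals A 0.0, B 0.1, C 0.0 → max 0.1 km
Location 5: residuals A 59.7, B 111.4, C 135.6 → max 135.6 km
Only Location 4 has all residuals ≈ 0.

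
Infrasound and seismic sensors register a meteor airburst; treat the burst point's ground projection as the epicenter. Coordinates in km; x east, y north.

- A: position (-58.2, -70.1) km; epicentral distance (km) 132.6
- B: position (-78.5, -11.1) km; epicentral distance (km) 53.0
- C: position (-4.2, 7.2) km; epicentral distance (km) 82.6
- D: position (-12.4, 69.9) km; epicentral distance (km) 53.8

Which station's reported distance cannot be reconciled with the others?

Solve using three stations at a time. Using A, C, D (subtract circle equations pairwise → linear system) gives (x, y) ≈ (-65.8, 62.4).
Distances from that point to each station vs reported:
  A: calculated 132.7 vs reported 132.6 → residual 0.1 km
  B: calculated 74.5 vs reported 53.0 → residual 21.5 km
  C: calculated 82.7 vs reported 82.6 → residual 0.1 km
  D: calculated 54.0 vs reported 53.8 → residual 0.2 km
A, C, D are mutually consistent (residuals ≈ 0); B is off by 21.5 km.

B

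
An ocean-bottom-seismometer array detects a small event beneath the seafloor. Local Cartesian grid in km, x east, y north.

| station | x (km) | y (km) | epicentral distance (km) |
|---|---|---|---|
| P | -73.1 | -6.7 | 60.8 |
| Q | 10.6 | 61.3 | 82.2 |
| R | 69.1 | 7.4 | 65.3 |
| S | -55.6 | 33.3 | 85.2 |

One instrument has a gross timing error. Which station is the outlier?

P

Solve using three stations at a time. Using Q, R, S (subtract circle equations pairwise → linear system) gives (x, y) ≈ (10.2, -21.0).
Distances from that point to each station vs reported:
  P: calculated 84.5 vs reported 60.8 → residual 23.7 km
  Q: calculated 82.3 vs reported 82.2 → residual 0.1 km
  R: calculated 65.4 vs reported 65.3 → residual 0.1 km
  S: calculated 85.3 vs reported 85.2 → residual 0.1 km
Q, R, S are mutually consistent (residuals ≈ 0); P is off by 23.7 km.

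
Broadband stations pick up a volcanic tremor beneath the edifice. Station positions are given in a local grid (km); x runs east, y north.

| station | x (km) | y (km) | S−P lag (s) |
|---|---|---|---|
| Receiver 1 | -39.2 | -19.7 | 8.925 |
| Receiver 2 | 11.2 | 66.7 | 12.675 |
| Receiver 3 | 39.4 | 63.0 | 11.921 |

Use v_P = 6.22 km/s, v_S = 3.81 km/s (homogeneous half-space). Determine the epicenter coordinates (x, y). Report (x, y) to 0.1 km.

41.5 km east, -54.2 km north

Distance from S−P lag: d = Δt · v_P v_S / (v_P − v_S) = Δt · (6.22·3.81)/(6.22−3.81) ≈ 9.8333·Δt.
So d_Receiver 1 = 87.76, d_Receiver 2 = 124.64, d_Receiver 3 = 117.22 km.
Circle about each station: (x + 39.2)² + (y + 19.7)² = 87.76²; (x − 11.2)² + (y − 66.7)² = 124.64²; (x − 39.4)² + (y − 63.0)² = 117.22².
Subtracting pairs of circle equations eliminates x²+y² and gives linear equations (the radical axes):
100.8 x + 172.8 y = -5183.71
157.2 x + 165.4 y = -2442.08
Solving the 2×2 system: x ≈ 41.5, y ≈ -54.2 km.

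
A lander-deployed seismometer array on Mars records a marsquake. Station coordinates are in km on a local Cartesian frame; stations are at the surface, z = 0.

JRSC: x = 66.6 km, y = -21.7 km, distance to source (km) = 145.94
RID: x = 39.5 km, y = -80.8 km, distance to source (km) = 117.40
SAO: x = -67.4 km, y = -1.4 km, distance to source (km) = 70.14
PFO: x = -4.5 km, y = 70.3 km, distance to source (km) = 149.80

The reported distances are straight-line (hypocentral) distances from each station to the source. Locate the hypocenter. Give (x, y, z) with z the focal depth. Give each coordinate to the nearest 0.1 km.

Each station gives a sphere (x−x_i)² + (y−y_i)² + z² = d_i² (stations at z=0).
Subtracting the JRSC sphere from RID and SAO: z² cancels, leaving linear equations in x and y:
-54.2 x − 118.2 y = 10698.16
-268.0 x + 40.6 y = 16017.13
Solving: x ≈ -68.704, y ≈ -59.005 km (keep extra digits for the depth step; rounded: -68.7, -59.0).
Then from the JRSC sphere: z² = 145.94² − (x − 66.6)² − (y + 21.7)² with x = -68.704, y = -59.005, so z ≈ 39.996 ≈ 40.0 km.

x ≈ -68.7 km, y ≈ -59.0 km, depth ≈ 40.0 km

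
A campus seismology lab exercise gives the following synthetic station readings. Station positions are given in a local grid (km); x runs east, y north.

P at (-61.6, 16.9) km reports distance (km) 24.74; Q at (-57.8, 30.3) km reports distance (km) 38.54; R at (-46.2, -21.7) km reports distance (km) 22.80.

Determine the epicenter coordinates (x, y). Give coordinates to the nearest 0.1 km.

(-64.2, -7.7)

Circle about each station: (x + 61.6)² + (y − 16.9)² = 24.74²; (x + 57.8)² + (y − 30.3)² = 38.54²; (x + 46.2)² + (y + 21.7)² = 22.80².
Subtracting the P equation from the Q and R equations removes the quadratic terms:
7.6 x + 26.8 y = -694.50
30.8 x − 77.2 y = -1382.61
Solving the 2×2 system: x ≈ -64.2, y ≈ -7.7 km.
Check against P (with the unrounded x, y): √((x + 61.6)²+(y − 16.9)²) = 24.74 ≈ 24.74 km. ✓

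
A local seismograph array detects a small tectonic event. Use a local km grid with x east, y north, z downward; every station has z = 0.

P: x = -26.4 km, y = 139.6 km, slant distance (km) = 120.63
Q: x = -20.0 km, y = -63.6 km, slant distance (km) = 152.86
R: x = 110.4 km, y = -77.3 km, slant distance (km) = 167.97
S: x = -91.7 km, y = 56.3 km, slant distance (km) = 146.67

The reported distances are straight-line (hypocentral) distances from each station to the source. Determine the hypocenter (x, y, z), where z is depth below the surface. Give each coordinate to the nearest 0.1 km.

Each station gives a sphere (x−x_i)² + (y−y_i)² + z² = d_i² (stations at z=0).
Subtracting the P sphere from Q and R: z² cancels, leaving linear equations in x and y:
12.8 x − 406.4 y = -24554.74
273.6 x − 433.8 y = -15683.99
Solving: x ≈ 40.495, y ≈ 61.696 km (keep extra digits for the depth step; rounded: 40.5, 61.7).
Then from the P sphere: z² = 120.63² − (x + 26.4)² − (y − 139.6)² with x = 40.495, y = 61.696, so z ≈ 63.306 ≈ 63.3 km.

x ≈ 40.5 km, y ≈ 61.7 km, depth ≈ 63.3 km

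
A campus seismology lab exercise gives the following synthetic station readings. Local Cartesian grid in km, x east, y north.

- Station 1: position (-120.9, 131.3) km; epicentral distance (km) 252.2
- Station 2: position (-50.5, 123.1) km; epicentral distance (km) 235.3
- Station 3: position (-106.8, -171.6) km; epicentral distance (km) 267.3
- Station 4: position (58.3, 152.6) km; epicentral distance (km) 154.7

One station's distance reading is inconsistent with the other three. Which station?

Solve using three stations at a time. Using Station 1, Station 3, Station 4 (subtract circle equations pairwise → linear system) gives (x, y) ≈ (96.0, 2.6).
Distances from that point to each station vs reported:
  Station 1: calculated 252.2 vs reported 252.2 → residual 0.0 km
  Station 2: calculated 189.7 vs reported 235.3 → residual 45.6 km
  Station 3: calculated 267.3 vs reported 267.3 → residual 0.0 km
  Station 4: calculated 154.7 vs reported 154.7 → residual 0.0 km
Station 1, Station 3, Station 4 are mutually consistent (residuals ≈ 0); Station 2 is off by 45.6 km.

Station 2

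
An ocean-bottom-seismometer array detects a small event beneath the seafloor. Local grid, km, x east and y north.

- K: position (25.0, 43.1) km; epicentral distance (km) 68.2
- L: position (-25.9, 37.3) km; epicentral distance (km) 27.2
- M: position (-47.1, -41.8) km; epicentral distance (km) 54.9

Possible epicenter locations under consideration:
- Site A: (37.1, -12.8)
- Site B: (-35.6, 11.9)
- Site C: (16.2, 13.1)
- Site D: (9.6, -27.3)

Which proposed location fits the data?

Site B

For each candidate, compare |candidate − station| to the reported distance:
Site A: residuals K 11.0, L 53.3, M 34.2 → max 53.3 km
Site B: residuals K 0.0, L 0.0, M 0.0 → max 0.0 km
Site C: residuals K 36.9, L 21.4, M 28.9 → max 36.9 km
Site D: residuals K 3.9, L 46.5, M 3.6 → max 46.5 km
Only Site B has all residuals ≈ 0.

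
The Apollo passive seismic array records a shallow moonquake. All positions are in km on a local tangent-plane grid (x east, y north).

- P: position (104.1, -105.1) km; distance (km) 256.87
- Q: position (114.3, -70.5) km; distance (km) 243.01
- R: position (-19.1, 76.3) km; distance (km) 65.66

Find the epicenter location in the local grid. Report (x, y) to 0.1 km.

-84.4 km east, 69.4 km north

Circle about each station: (x − 104.1)² + (y + 105.1)² = 256.87²; (x − 114.3)² + (y + 70.5)² = 243.01²; (x + 19.1)² + (y − 76.3)² = 65.66².
Subtracting the P equation from the Q and R equations removes the quadratic terms:
20.4 x + 69.2 y = 3080.26
-246.4 x + 362.8 y = 45974.64
Solving the 2×2 system: x ≈ -84.4, y ≈ 69.4 km.
Check against P (with the unrounded x, y): √((x − 104.1)²+(y + 105.1)²) = 256.87 ≈ 256.87 km. ✓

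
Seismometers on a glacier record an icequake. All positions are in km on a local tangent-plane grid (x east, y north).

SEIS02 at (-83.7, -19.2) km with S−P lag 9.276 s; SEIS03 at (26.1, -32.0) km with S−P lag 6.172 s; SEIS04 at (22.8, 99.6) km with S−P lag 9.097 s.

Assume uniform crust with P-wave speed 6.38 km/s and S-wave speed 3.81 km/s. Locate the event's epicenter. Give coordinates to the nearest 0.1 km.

(-4.2, 17.9)

Distance from S−P lag: d = Δt · v_P v_S / (v_P − v_S) = Δt · (6.38·3.81)/(6.38−3.81) ≈ 9.4583·Δt.
So d_SEIS02 = 87.74, d_SEIS03 = 58.38, d_SEIS04 = 86.04 km.
Circle about each station: (x + 83.7)² + (y + 19.2)² = 87.74²; (x − 26.1)² + (y + 32.0)² = 58.38²; (x − 22.8)² + (y − 99.6)² = 86.04².
Subtracting pairs of circle equations eliminates x²+y² and gives linear equations (the radical axes):
219.6 x − 25.6 y = -1379.04
213.0 x + 237.6 y = 3361.10
Solving the 2×2 system: x ≈ -4.2, y ≈ 17.9 km.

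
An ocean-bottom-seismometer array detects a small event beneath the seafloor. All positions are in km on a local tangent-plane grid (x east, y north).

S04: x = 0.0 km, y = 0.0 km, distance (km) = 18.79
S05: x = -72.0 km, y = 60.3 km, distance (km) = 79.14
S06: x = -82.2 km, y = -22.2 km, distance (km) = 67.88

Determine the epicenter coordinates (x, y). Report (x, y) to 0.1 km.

(-18.7, 1.8)

Circle about each station: x² + y² = 18.79²; (x + 72.0)² + (y − 60.3)² = 79.14²; (x + 82.2)² + (y + 22.2)² = 67.88².
Subtracting pairs of circle equations eliminates x²+y² and gives linear equations (the radical axes):
-144.0 x + 120.6 y = 2910.01
-164.4 x − 44.4 y = 2995.05
Solving the 2×2 system: x ≈ -18.7, y ≈ 1.8 km.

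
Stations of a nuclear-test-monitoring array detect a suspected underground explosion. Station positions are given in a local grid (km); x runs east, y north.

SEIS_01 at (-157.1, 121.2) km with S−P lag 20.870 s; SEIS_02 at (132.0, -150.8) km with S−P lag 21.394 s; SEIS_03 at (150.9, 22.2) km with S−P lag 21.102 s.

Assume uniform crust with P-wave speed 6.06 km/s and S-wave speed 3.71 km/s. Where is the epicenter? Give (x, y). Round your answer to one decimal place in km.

Distance from S−P lag: d = Δt · v_P v_S / (v_P − v_S) = Δt · (6.06·3.71)/(6.06−3.71) ≈ 9.5671·Δt.
So d_SEIS_01 = 199.66, d_SEIS_02 = 204.68, d_SEIS_03 = 201.88 km.
Circle about each station: (x + 157.1)² + (y − 121.2)² = 199.66²; (x − 132.0)² + (y + 150.8)² = 204.68²; (x − 150.9)² + (y − 22.2)² = 201.88².
Subtracting the SEIS_01 equation from the SEIS_02 and SEIS_03 equations removes the quadratic terms:
578.2 x − 544.0 y = -1235.00
616.0 x − 198.0 y = -16997.62
Solving the 2×2 system: x ≈ -40.8, y ≈ -41.1 km.

-40.8 km east, -41.1 km north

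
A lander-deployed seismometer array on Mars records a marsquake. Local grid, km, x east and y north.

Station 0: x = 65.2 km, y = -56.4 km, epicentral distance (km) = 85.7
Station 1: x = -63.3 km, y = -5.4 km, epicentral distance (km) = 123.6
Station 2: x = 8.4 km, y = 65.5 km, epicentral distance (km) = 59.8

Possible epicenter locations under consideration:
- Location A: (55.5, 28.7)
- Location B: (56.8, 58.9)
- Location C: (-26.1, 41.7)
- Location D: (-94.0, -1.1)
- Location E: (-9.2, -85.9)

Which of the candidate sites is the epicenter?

Location A

For each candidate, compare |candidate − station| to the reported distance:
Location A: residuals Station 0 0.0, Station 1 0.0, Station 2 0.0 → max 0.0 km
Location B: residuals Station 0 29.9, Station 1 12.6, Station 2 11.0 → max 29.9 km
Location C: residuals Station 0 48.3, Station 1 63.6, Station 2 17.9 → max 63.6 km
Location D: residuals Station 0 82.8, Station 1 92.6, Station 2 62.4 → max 92.6 km
Location E: residuals Station 0 5.7, Station 1 26.6, Station 2 92.6 → max 92.6 km
Only Location A has all residuals ≈ 0.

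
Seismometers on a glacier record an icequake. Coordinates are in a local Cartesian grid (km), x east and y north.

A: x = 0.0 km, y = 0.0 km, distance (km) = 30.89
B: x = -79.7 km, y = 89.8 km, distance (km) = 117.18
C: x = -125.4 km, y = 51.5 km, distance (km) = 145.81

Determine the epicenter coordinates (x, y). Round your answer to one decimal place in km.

18.0 km east, 25.1 km north

Circle about each station: x² + y² = 30.89²; (x + 79.7)² + (y − 89.8)² = 117.18²; (x + 125.4)² + (y − 51.5)² = 145.81².
Subtracting the A equation from the B and C equations removes the quadratic terms:
-159.4 x + 179.6 y = 1639.17
-250.8 x + 103.0 y = -1928.95
Solving the 2×2 system: x ≈ 18.0, y ≈ 25.1 km.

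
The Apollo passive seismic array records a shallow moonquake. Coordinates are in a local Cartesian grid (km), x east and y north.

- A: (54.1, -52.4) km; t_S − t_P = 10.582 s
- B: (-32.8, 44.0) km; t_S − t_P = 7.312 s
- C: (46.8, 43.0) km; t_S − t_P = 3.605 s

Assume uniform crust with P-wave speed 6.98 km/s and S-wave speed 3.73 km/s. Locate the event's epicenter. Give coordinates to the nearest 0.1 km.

Distance from S−P lag: d = Δt · v_P v_S / (v_P − v_S) = Δt · (6.98·3.73)/(6.98−3.73) ≈ 8.0109·Δt.
So d_A = 84.77, d_B = 58.58, d_C = 28.88 km.
Circle about each station: (x − 54.1)² + (y + 52.4)² = 84.77²; (x + 32.8)² + (y − 44.0)² = 58.58²; (x − 46.8)² + (y − 43.0)² = 28.88².
Subtracting the A equation from the B and C equations removes the quadratic terms:
-173.8 x + 192.8 y = 1093.61
-14.6 x + 190.8 y = 4718.57
Solving the 2×2 system: x ≈ 23.1, y ≈ 26.5 km.
Check against A (with the unrounded x, y): √((x − 54.1)²+(y + 52.4)²) = 84.77 ≈ 84.77 km. ✓

(23.1, 26.5)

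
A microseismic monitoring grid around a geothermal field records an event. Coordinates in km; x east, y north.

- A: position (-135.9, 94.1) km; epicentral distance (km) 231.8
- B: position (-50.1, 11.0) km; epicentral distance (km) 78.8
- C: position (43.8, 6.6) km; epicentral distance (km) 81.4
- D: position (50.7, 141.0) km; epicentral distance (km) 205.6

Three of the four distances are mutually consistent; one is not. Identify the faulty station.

Solve using three stations at a time. Using B, C, D (subtract circle equations pairwise → linear system) gives (x, y) ≈ (-8.4, -56.0).
Distances from that point to each station vs reported:
  A: calculated 196.9 vs reported 231.8 → residual 34.9 km
  B: calculated 78.9 vs reported 78.8 → residual 0.1 km
  C: calculated 81.5 vs reported 81.4 → residual 0.1 km
  D: calculated 205.6 vs reported 205.6 → residual 0.0 km
B, C, D are mutually consistent (residuals ≈ 0); A is off by 34.9 km.

A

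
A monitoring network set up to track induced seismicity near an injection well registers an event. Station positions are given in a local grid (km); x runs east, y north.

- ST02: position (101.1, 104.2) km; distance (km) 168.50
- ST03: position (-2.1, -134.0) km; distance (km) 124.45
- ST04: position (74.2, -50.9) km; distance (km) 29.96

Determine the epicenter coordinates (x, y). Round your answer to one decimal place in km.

x ≈ 101.0 km, y ≈ -64.3 km

Circle about each station: (x − 101.1)² + (y − 104.2)² = 168.50²; (x + 2.1)² + (y + 134.0)² = 124.45²; (x − 74.2)² + (y + 50.9)² = 29.96².
Subtracting the ST02 equation from the ST03 and ST04 equations removes the quadratic terms:
-206.4 x − 476.4 y = 9786.01
-53.8 x − 310.2 y = 14512.25
Solving the 2×2 system: x ≈ 101.0, y ≈ -64.3 km.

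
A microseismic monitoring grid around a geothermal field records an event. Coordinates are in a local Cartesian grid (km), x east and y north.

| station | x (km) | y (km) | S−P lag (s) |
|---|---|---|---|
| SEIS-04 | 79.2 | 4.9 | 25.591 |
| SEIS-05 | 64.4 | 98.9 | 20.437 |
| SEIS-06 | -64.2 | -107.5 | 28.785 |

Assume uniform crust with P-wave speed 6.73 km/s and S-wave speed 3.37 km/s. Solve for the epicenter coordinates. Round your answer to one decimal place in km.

(-73.0, 86.6)

Distance from S−P lag: d = Δt · v_P v_S / (v_P − v_S) = Δt · (6.73·3.37)/(6.73−3.37) ≈ 6.7500·Δt.
So d_SEIS-04 = 172.74, d_SEIS-05 = 137.95, d_SEIS-06 = 194.30 km.
Circle about each station: (x − 79.2)² + (y − 4.9)² = 172.74²; (x − 64.4)² + (y − 98.9)² = 137.95²; (x + 64.2)² + (y + 107.5)² = 194.30².
Subtracting the SEIS-04 equation from the SEIS-05 and SEIS-06 equations removes the quadratic terms:
-29.6 x + 188.0 y = 18440.83
-286.8 x − 224.8 y = 1467.86
Solving the 2×2 system: x ≈ -73.0, y ≈ 86.6 km.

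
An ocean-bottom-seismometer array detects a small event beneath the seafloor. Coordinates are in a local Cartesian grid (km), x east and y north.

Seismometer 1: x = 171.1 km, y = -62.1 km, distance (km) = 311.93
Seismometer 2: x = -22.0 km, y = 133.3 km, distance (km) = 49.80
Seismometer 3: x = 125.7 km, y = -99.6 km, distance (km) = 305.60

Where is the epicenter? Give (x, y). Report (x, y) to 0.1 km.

Circle about each station: (x − 171.1)² + (y + 62.1)² = 311.93²; (x + 22.0)² + (y − 133.3)² = 49.80²; (x − 125.7)² + (y + 99.6)² = 305.60².
Subtracting the Seismometer 1 equation from the Seismometer 2 and Seismometer 3 equations removes the quadratic terms:
-386.2 x + 390.8 y = 79941.55
-90.8 x − 75.0 y = -3502.01
Solving the 2×2 system: x ≈ -71.8, y ≈ 133.6 km.
Check against Seismometer 1 (with the unrounded x, y): √((x − 171.1)²+(y + 62.1)²) = 311.93 ≈ 311.93 km. ✓

-71.8 km east, 133.6 km north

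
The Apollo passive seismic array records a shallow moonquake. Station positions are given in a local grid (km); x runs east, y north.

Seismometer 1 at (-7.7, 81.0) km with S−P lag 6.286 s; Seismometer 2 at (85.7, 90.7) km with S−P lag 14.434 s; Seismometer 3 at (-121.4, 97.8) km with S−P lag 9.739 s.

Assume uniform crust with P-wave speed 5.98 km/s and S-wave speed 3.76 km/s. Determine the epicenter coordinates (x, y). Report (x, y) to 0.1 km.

Distance from S−P lag: d = Δt · v_P v_S / (v_P − v_S) = Δt · (5.98·3.76)/(5.98−3.76) ≈ 10.1283·Δt.
So d_Seismometer 1 = 63.67, d_Seismometer 2 = 146.19, d_Seismometer 3 = 98.64 km.
Circle about each station: (x + 7.7)² + (y − 81.0)² = 63.67²; (x − 85.7)² + (y − 90.7)² = 146.19²; (x + 121.4)² + (y − 97.8)² = 98.64².
Subtracting the Seismometer 1 equation from the Seismometer 2 and Seismometer 3 equations removes the quadratic terms:
186.8 x + 19.4 y = -8366.96
-227.4 x + 33.6 y = 12006.53
Solving the 2×2 system: x ≈ -48.1, y ≈ 31.8 km.
Check against Seismometer 1 (with the unrounded x, y): √((x + 7.7)²+(y − 81.0)²) = 63.64 ≈ 63.67 km. ✓

(-48.1, 31.8)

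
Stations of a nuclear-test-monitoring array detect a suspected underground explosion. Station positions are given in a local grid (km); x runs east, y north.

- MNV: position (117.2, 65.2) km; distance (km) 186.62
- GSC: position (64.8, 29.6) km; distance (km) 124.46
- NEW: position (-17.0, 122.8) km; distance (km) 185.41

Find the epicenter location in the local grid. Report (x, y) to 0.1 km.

x ≈ -18.8 km, y ≈ -62.6 km

Circle about each station: (x − 117.2)² + (y − 65.2)² = 186.62²; (x − 64.8)² + (y − 29.6)² = 124.46²; (x + 17.0)² + (y − 122.8)² = 185.41².
Subtracting the MNV equation from the GSC and NEW equations removes the quadratic terms:
-104.8 x − 71.2 y = 6425.05
-268.4 x + 115.2 y = -2167.88
Solving the 2×2 system: x ≈ -18.8, y ≈ -62.6 km.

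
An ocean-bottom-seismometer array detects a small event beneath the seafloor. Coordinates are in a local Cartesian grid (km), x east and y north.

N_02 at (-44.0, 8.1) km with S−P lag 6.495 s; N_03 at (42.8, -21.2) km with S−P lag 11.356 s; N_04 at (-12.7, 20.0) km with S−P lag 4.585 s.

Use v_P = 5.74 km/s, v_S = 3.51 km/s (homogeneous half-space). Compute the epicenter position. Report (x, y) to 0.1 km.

-18.6 km east, 61.0 km north

Distance from S−P lag: d = Δt · v_P v_S / (v_P − v_S) = Δt · (5.74·3.51)/(5.74−3.51) ≈ 9.0347·Δt.
So d_N_02 = 58.68, d_N_03 = 102.60, d_N_04 = 41.42 km.
Circle about each station: (x + 44.0)² + (y − 8.1)² = 58.68²; (x − 42.8)² + (y + 21.2)² = 102.60²; (x + 12.7)² + (y − 20.0)² = 41.42².
Subtracting pairs of circle equations eliminates x²+y² and gives linear equations (the radical axes):
173.6 x − 58.6 y = -6803.75
62.6 x + 23.8 y = 287.41
Solving the 2×2 system: x ≈ -18.6, y ≈ 61.0 km.
Check against N_02 (with the unrounded x, y): √((x + 44.0)²+(y − 8.1)²) = 58.68 ≈ 58.68 km. ✓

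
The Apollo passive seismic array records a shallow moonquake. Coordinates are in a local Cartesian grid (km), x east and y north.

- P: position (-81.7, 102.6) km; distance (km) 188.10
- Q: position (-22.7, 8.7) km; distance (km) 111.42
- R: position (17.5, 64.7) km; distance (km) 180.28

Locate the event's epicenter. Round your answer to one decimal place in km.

Circle about each station: (x + 81.7)² + (y − 102.6)² = 188.10²; (x + 22.7)² + (y − 8.7)² = 111.42²; (x − 17.5)² + (y − 64.7)² = 180.28².
Subtracting pairs of circle equations eliminates x²+y² and gives linear equations (the radical axes):
118.0 x − 187.8 y = 6356.52
198.4 x − 75.8 y = -9828.58
Solving the 2×2 system: x ≈ -82.2, y ≈ -85.5 km.

x ≈ -82.2 km, y ≈ -85.5 km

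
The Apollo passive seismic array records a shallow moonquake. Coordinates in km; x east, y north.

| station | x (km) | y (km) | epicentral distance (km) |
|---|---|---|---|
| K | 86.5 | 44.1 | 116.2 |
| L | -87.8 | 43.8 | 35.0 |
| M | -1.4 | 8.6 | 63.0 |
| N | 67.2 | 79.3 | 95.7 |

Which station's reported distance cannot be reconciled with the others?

Solve using three stations at a time. Using K, M, N (subtract circle equations pairwise → linear system) gives (x, y) ≈ (-27.7, 66.1).
Distances from that point to each station vs reported:
  K: calculated 116.3 vs reported 116.2 → residual 0.1 km
  L: calculated 64.1 vs reported 35.0 → residual 29.1 km
  M: calculated 63.2 vs reported 63.0 → residual 0.2 km
  N: calculated 95.8 vs reported 95.7 → residual 0.1 km
K, M, N are mutually consistent (residuals ≈ 0); L is off by 29.1 km.

L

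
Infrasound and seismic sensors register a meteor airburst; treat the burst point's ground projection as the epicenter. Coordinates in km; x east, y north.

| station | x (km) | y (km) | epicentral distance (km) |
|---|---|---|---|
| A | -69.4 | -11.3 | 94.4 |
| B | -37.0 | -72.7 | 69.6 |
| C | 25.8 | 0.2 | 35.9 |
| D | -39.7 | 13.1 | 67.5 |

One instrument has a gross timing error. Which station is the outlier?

Solve using three stations at a time. Using A, B, C (subtract circle equations pairwise → linear system) gives (x, y) ≈ (21.9, -35.5).
Distances from that point to each station vs reported:
  A: calculated 94.4 vs reported 94.4 → residual 0.0 km
  B: calculated 69.6 vs reported 69.6 → residual 0.0 km
  C: calculated 35.9 vs reported 35.9 → residual 0.0 km
  D: calculated 78.4 vs reported 67.5 → residual 10.9 km
A, B, C are mutually consistent (residuals ≈ 0); D is off by 10.9 km.

D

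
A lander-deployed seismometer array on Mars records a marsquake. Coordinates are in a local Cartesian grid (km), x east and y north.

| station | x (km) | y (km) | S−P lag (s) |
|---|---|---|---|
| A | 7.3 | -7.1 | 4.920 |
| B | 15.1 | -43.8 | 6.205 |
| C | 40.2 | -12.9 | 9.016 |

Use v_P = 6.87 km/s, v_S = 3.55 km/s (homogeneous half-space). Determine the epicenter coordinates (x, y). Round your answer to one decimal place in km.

(-25.3, -22.7)

Distance from S−P lag: d = Δt · v_P v_S / (v_P − v_S) = Δt · (6.87·3.55)/(6.87−3.55) ≈ 7.3459·Δt.
So d_A = 36.14, d_B = 45.58, d_C = 66.23 km.
Circle about each station: (x − 7.3)² + (y + 7.1)² = 36.14²; (x − 15.1)² + (y + 43.8)² = 45.58²; (x − 40.2)² + (y + 12.9)² = 66.23².
Subtracting the A equation from the B and C equations removes the quadratic terms:
15.6 x − 73.4 y = 1271.31
65.8 x − 11.6 y = -1401.56
Solving the 2×2 system: x ≈ -25.3, y ≈ -22.7 km.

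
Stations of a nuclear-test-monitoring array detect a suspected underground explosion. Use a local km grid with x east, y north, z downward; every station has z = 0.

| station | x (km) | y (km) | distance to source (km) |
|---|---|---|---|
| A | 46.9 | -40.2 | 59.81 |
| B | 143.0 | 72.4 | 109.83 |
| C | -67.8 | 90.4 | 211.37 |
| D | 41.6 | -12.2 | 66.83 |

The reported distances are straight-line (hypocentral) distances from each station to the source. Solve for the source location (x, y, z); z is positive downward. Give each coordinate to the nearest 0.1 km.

Each station gives a sphere (x−x_i)² + (y−y_i)² + z² = d_i² (stations at z=0).
Subtracting the A sphere from B and C: z² cancels, leaving linear equations in x and y:
192.2 x + 225.2 y = 13389.72
-229.4 x + 261.2 y = -32146.69
Solving: x ≈ 105.404, y ≈ -30.502 km (keep extra digits for the depth step; rounded: 105.4, -30.5).
Then from the A sphere: z² = 59.81² − (x − 46.9)² − (y + 40.2)² with x = 105.404, y = -30.502, so z ≈ 7.776 ≈ 7.8 km.

(105.4, -30.5, 7.8)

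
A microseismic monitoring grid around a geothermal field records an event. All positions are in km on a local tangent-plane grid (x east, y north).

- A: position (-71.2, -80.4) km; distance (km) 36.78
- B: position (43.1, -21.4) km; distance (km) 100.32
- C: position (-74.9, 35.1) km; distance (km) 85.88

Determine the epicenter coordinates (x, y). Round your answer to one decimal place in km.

(-53.6, -48.1)

Circle about each station: (x + 71.2)² + (y + 80.4)² = 36.78²; (x − 43.1)² + (y + 21.4)² = 100.32²; (x + 74.9)² + (y − 35.1)² = 85.88².
Subtracting the A equation from the B and C equations removes the quadratic terms:
228.6 x + 118.0 y = -17929.36
-7.4 x + 231.0 y = -10714.19
Solving the 2×2 system: x ≈ -53.6, y ≈ -48.1 km.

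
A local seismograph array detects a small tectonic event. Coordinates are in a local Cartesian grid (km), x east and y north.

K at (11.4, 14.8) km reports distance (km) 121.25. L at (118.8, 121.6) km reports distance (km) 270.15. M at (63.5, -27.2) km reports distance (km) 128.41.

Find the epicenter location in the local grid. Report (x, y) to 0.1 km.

x ≈ -48.0 km, y ≈ -90.9 km

Circle about each station: (x − 11.4)² + (y − 14.8)² = 121.25²; (x − 118.8)² + (y − 121.6)² = 270.15²; (x − 63.5)² + (y + 27.2)² = 128.41².
Subtracting the K equation from the L and M equations removes the quadratic terms:
214.8 x + 213.6 y = -29728.46
104.2 x − 84.0 y = 2635.52
Solving the 2×2 system: x ≈ -48.0, y ≈ -90.9 km.
Check against K (with the unrounded x, y): √((x − 11.4)²+(y − 14.8)²) = 121.26 ≈ 121.25 km. ✓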